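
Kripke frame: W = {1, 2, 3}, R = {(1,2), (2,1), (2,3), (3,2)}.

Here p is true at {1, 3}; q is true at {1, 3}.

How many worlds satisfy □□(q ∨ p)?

2

1: successors {2}; □(q ∨ p) there: 2:T. ✓
2: successors {1, 3}; □(q ∨ p) there: 1:F, 3:F. ✗
3: successors {2}; □(q ∨ p) there: 2:T. ✓
Satisfying worlds: {1, 3}.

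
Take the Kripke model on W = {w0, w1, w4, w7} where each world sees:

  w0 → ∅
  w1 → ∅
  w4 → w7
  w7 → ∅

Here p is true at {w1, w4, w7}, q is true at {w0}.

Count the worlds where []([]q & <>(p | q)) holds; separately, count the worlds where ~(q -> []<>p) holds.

3 and 0

For []([]q & <>(p | q)):
w0: no successors, so []([]q & <>(p | q)) holds vacuously. ✓
w1: no successors, so []([]q & <>(p | q)) holds vacuously. ✓
w4: successors {w7}; []q & <>(p | q) there: w7:F. ✗
w7: no successors, so []([]q & <>(p | q)) holds vacuously. ✓
— 3 worlds.
For ~(q -> []<>p):
w0: q -> []<>p is T. ✗
w1: q -> []<>p is T. ✗
w4: q -> []<>p is T. ✗
w7: q -> []<>p is T. ✗
— 0 worlds.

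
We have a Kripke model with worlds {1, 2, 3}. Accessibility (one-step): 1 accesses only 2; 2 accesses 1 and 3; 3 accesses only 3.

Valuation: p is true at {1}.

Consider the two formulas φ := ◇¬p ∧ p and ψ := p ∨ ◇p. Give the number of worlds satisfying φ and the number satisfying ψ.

For ◇¬p ∧ p:
1: ◇¬p is T, p is T. ✓
2: ◇¬p is T, p is F. ✗
3: ◇¬p is T, p is F. ✗
— 1 world.
For p ∨ ◇p:
1: p is T, ◇p is F. ✓
2: p is F, ◇p is T. ✓
3: p is F, ◇p is F. ✗
— 2 worlds.

1 and 2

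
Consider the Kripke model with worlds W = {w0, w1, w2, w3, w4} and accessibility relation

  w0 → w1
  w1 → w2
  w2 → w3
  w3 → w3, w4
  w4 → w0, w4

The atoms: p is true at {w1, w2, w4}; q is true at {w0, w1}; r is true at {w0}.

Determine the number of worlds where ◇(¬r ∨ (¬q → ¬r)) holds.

5

w0: successors {w1}; ¬r ∨ (¬q → ¬r) there: w1:T. ✓
w1: successors {w2}; ¬r ∨ (¬q → ¬r) there: w2:T. ✓
w2: successors {w3}; ¬r ∨ (¬q → ¬r) there: w3:T. ✓
w3: successors {w3, w4}; ¬r ∨ (¬q → ¬r) there: w3:T, w4:T. ✓
w4: successors {w0, w4}; ¬r ∨ (¬q → ¬r) there: w0:T, w4:T. ✓
Satisfying worlds: {w0, w1, w2, w3, w4}.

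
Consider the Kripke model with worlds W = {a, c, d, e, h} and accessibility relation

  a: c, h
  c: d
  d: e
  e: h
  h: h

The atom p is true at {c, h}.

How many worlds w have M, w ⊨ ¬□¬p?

3

a: □¬p is F. ✓
c: □¬p is T. ✗
d: □¬p is T. ✗
e: □¬p is F. ✓
h: □¬p is F. ✓
Satisfying worlds: {a, e, h}.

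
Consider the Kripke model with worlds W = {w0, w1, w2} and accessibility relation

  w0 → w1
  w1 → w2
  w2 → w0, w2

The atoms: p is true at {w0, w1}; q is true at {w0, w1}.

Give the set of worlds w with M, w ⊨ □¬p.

w0: successors {w1}; ¬p there: w1:F. ✗
w1: successors {w2}; ¬p there: w2:T. ✓
w2: successors {w0, w2}; ¬p there: w0:F, w2:T. ✗

{w1}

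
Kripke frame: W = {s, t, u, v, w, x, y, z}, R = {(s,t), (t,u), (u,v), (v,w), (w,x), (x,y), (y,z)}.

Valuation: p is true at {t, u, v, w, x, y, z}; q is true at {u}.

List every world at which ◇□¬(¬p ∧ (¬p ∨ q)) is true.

s: successors {t}; □¬(¬p ∧ (¬p ∨ q)) there: t:T. ✓
t: successors {u}; □¬(¬p ∧ (¬p ∨ q)) there: u:T. ✓
u: successors {v}; □¬(¬p ∧ (¬p ∨ q)) there: v:T. ✓
v: successors {w}; □¬(¬p ∧ (¬p ∨ q)) there: w:T. ✓
w: successors {x}; □¬(¬p ∧ (¬p ∨ q)) there: x:T. ✓
x: successors {y}; □¬(¬p ∧ (¬p ∨ q)) there: y:T. ✓
y: successors {z}; □¬(¬p ∧ (¬p ∨ q)) there: z:T. ✓
z: no successors, so ◇□¬(¬p ∧ (¬p ∨ q)) fails. ✗

{s, t, u, v, w, x, y}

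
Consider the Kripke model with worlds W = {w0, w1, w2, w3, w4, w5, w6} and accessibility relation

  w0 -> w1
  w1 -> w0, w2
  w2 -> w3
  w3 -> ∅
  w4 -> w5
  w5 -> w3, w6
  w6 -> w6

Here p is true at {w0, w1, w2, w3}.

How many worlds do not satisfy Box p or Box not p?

1

w0: Box p is T, Box not p is F. ✓
w1: Box p is T, Box not p is F. ✓
w2: Box p is T, Box not p is F. ✓
w3: Box p is T, Box not p is T. ✓
w4: Box p is F, Box not p is T. ✓
w5: Box p is F, Box not p is F. ✗
w6: Box p is F, Box not p is T. ✓
Satisfying worlds: {w0, w1, w2, w3, w4, w6}.
So Box p or Box not p fails at the other 1 world.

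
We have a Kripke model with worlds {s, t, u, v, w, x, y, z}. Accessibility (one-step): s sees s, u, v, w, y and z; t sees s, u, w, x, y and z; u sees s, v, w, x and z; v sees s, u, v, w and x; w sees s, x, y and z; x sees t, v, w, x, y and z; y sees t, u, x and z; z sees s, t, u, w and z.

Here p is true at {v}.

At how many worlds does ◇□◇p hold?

0

s: successors {s, u, v, w, y, z}; □◇p there: s:F, u:F, v:F, w:F, y:F, z:F. ✗
t: successors {s, u, w, x, y, z}; □◇p there: s:F, u:F, w:F, x:F, y:F, z:F. ✗
u: successors {s, v, w, x, z}; □◇p there: s:F, v:F, w:F, x:F, z:F. ✗
v: successors {s, u, v, w, x}; □◇p there: s:F, u:F, v:F, w:F, x:F. ✗
w: successors {s, x, y, z}; □◇p there: s:F, x:F, y:F, z:F. ✗
x: successors {t, v, w, x, y, z}; □◇p there: t:F, v:F, w:F, x:F, y:F, z:F. ✗
y: successors {t, u, x, z}; □◇p there: t:F, u:F, x:F, z:F. ✗
z: successors {s, t, u, w, z}; □◇p there: s:F, t:F, u:F, w:F, z:F. ✗
Satisfying worlds: ∅.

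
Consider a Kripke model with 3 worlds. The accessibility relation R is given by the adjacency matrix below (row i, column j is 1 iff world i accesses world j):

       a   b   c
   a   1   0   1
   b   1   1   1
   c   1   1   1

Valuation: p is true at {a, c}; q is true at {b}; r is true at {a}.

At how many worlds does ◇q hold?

2

a: successors {a, c}; q there: a:F, c:F. ✗
b: successors {a, b, c}; q there: a:F, b:T, c:F. ✓
c: successors {a, b, c}; q there: a:F, b:T, c:F. ✓
Satisfying worlds: {b, c}.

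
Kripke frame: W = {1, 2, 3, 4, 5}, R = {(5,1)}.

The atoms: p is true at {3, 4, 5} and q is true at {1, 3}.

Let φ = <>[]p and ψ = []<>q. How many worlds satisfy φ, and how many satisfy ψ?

1 and 4

For <>[]p:
1: no successors, so <>[]p fails. ✗
2: no successors, so <>[]p fails. ✗
3: no successors, so <>[]p fails. ✗
4: no successors, so <>[]p fails. ✗
5: successors {1}; []p there: 1:T. ✓
— 1 world.
For []<>q:
1: no successors, so []<>q holds vacuously. ✓
2: no successors, so []<>q holds vacuously. ✓
3: no successors, so []<>q holds vacuously. ✓
4: no successors, so []<>q holds vacuously. ✓
5: successors {1}; <>q there: 1:F. ✗
— 4 worlds.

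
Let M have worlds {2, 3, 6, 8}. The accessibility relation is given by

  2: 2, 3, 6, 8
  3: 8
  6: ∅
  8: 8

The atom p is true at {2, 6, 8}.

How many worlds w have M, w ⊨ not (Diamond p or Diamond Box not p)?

2: Diamond p or Diamond Box not p is T. ✗
3: Diamond p or Diamond Box not p is T. ✗
6: Diamond p or Diamond Box not p is F. ✓
8: Diamond p or Diamond Box not p is T. ✗
Satisfying worlds: {6}.

1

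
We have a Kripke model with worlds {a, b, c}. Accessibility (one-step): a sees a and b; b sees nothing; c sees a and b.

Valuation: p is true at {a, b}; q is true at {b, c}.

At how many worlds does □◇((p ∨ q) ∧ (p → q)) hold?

a: successors {a, b}; ◇((p ∨ q) ∧ (p → q)) there: a:T, b:F. ✗
b: no successors, so □◇((p ∨ q) ∧ (p → q)) holds vacuously. ✓
c: successors {a, b}; ◇((p ∨ q) ∧ (p → q)) there: a:T, b:F. ✗
Satisfying worlds: {b}.

1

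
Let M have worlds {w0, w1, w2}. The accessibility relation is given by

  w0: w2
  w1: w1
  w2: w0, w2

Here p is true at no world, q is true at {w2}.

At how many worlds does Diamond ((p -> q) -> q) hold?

w0: successors {w2}; (p -> q) -> q there: w2:T. ✓
w1: successors {w1}; (p -> q) -> q there: w1:F. ✗
w2: successors {w0, w2}; (p -> q) -> q there: w0:F, w2:T. ✓
Satisfying worlds: {w0, w2}.

2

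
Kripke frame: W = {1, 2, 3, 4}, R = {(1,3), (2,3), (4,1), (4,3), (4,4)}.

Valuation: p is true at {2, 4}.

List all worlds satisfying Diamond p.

{4}

1: successors {3}; p there: 3:F. ✗
2: successors {3}; p there: 3:F. ✗
3: no successors, so Diamond p fails. ✗
4: successors {1, 3, 4}; p there: 1:F, 3:F, 4:T. ✓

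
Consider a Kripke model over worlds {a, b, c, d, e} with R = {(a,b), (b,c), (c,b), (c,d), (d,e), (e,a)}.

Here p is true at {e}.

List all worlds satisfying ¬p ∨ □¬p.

{a, b, c, d, e}

a: ¬p is T, □¬p is T. ✓
b: ¬p is T, □¬p is T. ✓
c: ¬p is T, □¬p is T. ✓
d: ¬p is T, □¬p is F. ✓
e: ¬p is F, □¬p is T. ✓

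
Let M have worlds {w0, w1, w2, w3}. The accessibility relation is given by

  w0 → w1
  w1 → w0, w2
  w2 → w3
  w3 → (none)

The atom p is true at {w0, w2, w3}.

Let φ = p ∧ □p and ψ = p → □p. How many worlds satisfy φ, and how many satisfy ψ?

For p ∧ □p:
w0: p is T, □p is F. ✗
w1: p is F, □p is T. ✗
w2: p is T, □p is T. ✓
w3: p is T, □p is T. ✓
— 2 worlds.
For p → □p:
w0: p is T, □p is F. ✗
w1: p is F, □p is T. ✓
w2: p is T, □p is T. ✓
w3: p is T, □p is T. ✓
— 3 worlds.

2 and 3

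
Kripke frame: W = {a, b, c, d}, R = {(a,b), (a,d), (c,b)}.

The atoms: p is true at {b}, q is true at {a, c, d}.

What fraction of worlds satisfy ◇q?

1/4

a: successors {b, d}; q there: b:F, d:T. ✓
b: no successors, so ◇q fails. ✗
c: successors {b}; q there: b:F. ✗
d: no successors, so ◇q fails. ✗
That's 1 of 4 worlds, so 1/4.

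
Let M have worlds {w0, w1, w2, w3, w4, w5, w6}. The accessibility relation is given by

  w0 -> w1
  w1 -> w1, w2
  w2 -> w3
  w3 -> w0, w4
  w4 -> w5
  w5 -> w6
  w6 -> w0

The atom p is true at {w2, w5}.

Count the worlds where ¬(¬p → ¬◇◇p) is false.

w0: ¬p → ¬◇◇p is F. ✓
w1: ¬p → ¬◇◇p is F. ✓
w2: ¬p → ¬◇◇p is T. ✗
w3: ¬p → ¬◇◇p is F. ✓
w4: ¬p → ¬◇◇p is T. ✗
w5: ¬p → ¬◇◇p is T. ✗
w6: ¬p → ¬◇◇p is T. ✗
Satisfying worlds: {w0, w1, w3}.
So ¬(¬p → ¬◇◇p) fails at the other 4 worlds.

4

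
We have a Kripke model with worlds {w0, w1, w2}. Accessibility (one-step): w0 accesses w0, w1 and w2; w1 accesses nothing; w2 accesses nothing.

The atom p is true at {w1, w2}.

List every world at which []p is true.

{w1, w2}

w0: successors {w0, w1, w2}; p there: w0:F, w1:T, w2:T. ✗
w1: no successors, so []p holds vacuously. ✓
w2: no successors, so []p holds vacuously. ✓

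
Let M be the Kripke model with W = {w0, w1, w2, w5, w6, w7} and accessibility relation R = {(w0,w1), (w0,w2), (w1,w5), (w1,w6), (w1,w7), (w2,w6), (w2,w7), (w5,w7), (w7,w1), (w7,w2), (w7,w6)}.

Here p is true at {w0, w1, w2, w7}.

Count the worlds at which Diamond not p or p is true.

4

w0: Diamond not p is F, p is T. ✓
w1: Diamond not p is T, p is T. ✓
w2: Diamond not p is T, p is T. ✓
w5: Diamond not p is F, p is F. ✗
w6: Diamond not p is F, p is F. ✗
w7: Diamond not p is T, p is T. ✓
Satisfying worlds: {w0, w1, w2, w7}.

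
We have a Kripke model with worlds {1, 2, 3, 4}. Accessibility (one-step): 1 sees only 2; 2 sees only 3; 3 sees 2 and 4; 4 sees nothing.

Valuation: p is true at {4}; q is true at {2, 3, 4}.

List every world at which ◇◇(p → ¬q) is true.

1: successors {2}; ◇(p → ¬q) there: 2:T. ✓
2: successors {3}; ◇(p → ¬q) there: 3:T. ✓
3: successors {2, 4}; ◇(p → ¬q) there: 2:T, 4:F. ✓
4: no successors, so ◇◇(p → ¬q) fails. ✗

{1, 2, 3}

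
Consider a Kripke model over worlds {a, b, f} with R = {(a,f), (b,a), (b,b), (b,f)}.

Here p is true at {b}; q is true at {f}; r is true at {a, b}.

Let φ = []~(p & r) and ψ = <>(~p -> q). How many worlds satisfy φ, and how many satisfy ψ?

2 and 2

For []~(p & r):
a: successors {f}; ~(p & r) there: f:T. ✓
b: successors {a, b, f}; ~(p & r) there: a:T, b:F, f:T. ✗
f: no successors, so []~(p & r) holds vacuously. ✓
— 2 worlds.
For <>(~p -> q):
a: successors {f}; ~p -> q there: f:T. ✓
b: successors {a, b, f}; ~p -> q there: a:F, b:T, f:T. ✓
f: no successors, so <>(~p -> q) fails. ✗
— 2 worlds.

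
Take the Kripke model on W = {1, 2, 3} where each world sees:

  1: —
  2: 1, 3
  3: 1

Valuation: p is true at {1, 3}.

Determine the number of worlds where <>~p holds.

0

1: no successors, so <>~p fails. ✗
2: successors {1, 3}; ~p there: 1:F, 3:F. ✗
3: successors {1}; ~p there: 1:F. ✗
Satisfying worlds: ∅.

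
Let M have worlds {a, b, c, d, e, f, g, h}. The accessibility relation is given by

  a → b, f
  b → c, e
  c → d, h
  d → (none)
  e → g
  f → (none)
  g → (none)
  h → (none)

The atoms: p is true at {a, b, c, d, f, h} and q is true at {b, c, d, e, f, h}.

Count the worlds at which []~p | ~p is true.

a: []~p is F, ~p is F. ✗
b: []~p is F, ~p is F. ✗
c: []~p is F, ~p is F. ✗
d: []~p is T, ~p is F. ✓
e: []~p is T, ~p is T. ✓
f: []~p is T, ~p is F. ✓
g: []~p is T, ~p is T. ✓
h: []~p is T, ~p is F. ✓
Satisfying worlds: {d, e, f, g, h}.

5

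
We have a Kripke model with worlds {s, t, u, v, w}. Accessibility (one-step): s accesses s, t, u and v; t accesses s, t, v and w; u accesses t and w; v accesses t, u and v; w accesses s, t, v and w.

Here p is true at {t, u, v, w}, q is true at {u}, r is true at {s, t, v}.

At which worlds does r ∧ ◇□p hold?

s: r is T, ◇□p is T. ✓
t: r is T, ◇□p is T. ✓
u: r is F, ◇□p is F. ✗
v: r is T, ◇□p is T. ✓
w: r is F, ◇□p is T. ✗

{s, t, v}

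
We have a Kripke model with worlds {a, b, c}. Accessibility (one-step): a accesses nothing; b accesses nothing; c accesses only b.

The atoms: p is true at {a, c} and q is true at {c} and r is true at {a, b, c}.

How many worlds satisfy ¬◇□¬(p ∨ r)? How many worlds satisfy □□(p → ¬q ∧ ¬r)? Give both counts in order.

For ¬◇□¬(p ∨ r):
a: ◇□¬(p ∨ r) is F. ✓
b: ◇□¬(p ∨ r) is F. ✓
c: ◇□¬(p ∨ r) is T. ✗
— 2 worlds.
For □□(p → ¬q ∧ ¬r):
a: no successors, so □□(p → ¬q ∧ ¬r) holds vacuously. ✓
b: no successors, so □□(p → ¬q ∧ ¬r) holds vacuously. ✓
c: successors {b}; □(p → ¬q ∧ ¬r) there: b:T. ✓
— 3 worlds.

2 and 3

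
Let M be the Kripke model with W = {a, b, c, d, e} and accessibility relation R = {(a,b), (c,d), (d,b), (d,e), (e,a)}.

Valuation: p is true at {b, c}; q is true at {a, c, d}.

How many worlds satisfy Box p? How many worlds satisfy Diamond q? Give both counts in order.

2 and 2

For Box p:
a: successors {b}; p there: b:T. ✓
b: no successors, so Box p holds vacuously. ✓
c: successors {d}; p there: d:F. ✗
d: successors {b, e}; p there: b:T, e:F. ✗
e: successors {a}; p there: a:F. ✗
— 2 worlds.
For Diamond q:
a: successors {b}; q there: b:F. ✗
b: no successors, so Diamond q fails. ✗
c: successors {d}; q there: d:T. ✓
d: successors {b, e}; q there: b:F, e:F. ✗
e: successors {a}; q there: a:T. ✓
— 2 worlds.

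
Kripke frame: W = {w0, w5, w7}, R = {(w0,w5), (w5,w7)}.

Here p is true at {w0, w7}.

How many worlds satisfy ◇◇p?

1

w0: successors {w5}; ◇p there: w5:T. ✓
w5: successors {w7}; ◇p there: w7:F. ✗
w7: no successors, so ◇◇p fails. ✗
Satisfying worlds: {w0}.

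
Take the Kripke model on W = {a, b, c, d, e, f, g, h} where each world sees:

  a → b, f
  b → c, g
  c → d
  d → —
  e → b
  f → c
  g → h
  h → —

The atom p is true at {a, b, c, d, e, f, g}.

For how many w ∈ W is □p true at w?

a: successors {b, f}; p there: b:T, f:T. ✓
b: successors {c, g}; p there: c:T, g:T. ✓
c: successors {d}; p there: d:T. ✓
d: no successors, so □p holds vacuously. ✓
e: successors {b}; p there: b:T. ✓
f: successors {c}; p there: c:T. ✓
g: successors {h}; p there: h:F. ✗
h: no successors, so □p holds vacuously. ✓
Satisfying worlds: {a, b, c, d, e, f, h}.

7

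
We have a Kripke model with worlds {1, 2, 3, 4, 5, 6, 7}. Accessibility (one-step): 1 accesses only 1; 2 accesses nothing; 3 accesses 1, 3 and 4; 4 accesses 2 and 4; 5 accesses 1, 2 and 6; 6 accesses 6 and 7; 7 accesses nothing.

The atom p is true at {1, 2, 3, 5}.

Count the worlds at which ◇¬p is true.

4

1: successors {1}; ¬p there: 1:F. ✗
2: no successors, so ◇¬p fails. ✗
3: successors {1, 3, 4}; ¬p there: 1:F, 3:F, 4:T. ✓
4: successors {2, 4}; ¬p there: 2:F, 4:T. ✓
5: successors {1, 2, 6}; ¬p there: 1:F, 2:F, 6:T. ✓
6: successors {6, 7}; ¬p there: 6:T, 7:T. ✓
7: no successors, so ◇¬p fails. ✗
Satisfying worlds: {3, 4, 5, 6}.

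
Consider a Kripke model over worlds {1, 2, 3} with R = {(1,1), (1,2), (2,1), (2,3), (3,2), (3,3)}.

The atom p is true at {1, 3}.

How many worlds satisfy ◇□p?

1: successors {1, 2}; □p there: 1:F, 2:T. ✓
2: successors {1, 3}; □p there: 1:F, 3:F. ✗
3: successors {2, 3}; □p there: 2:T, 3:F. ✓
Satisfying worlds: {1, 3}.

2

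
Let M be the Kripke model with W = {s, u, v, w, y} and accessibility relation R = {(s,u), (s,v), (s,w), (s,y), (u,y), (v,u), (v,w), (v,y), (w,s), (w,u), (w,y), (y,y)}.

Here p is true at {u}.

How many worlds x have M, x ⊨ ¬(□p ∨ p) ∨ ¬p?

4

s: ¬(□p ∨ p) is T, ¬p is T. ✓
u: ¬(□p ∨ p) is F, ¬p is F. ✗
v: ¬(□p ∨ p) is T, ¬p is T. ✓
w: ¬(□p ∨ p) is T, ¬p is T. ✓
y: ¬(□p ∨ p) is T, ¬p is T. ✓
Satisfying worlds: {s, v, w, y}.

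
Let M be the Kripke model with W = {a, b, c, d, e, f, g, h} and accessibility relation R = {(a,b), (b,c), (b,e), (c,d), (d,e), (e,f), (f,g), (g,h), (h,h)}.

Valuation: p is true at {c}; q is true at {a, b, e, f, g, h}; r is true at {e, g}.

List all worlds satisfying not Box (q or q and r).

a: Box (q or q and r) is T. ✗
b: Box (q or q and r) is F. ✓
c: Box (q or q and r) is F. ✓
d: Box (q or q and r) is T. ✗
e: Box (q or q and r) is T. ✗
f: Box (q or q and r) is T. ✗
g: Box (q or q and r) is T. ✗
h: Box (q or q and r) is T. ✗

{b, c}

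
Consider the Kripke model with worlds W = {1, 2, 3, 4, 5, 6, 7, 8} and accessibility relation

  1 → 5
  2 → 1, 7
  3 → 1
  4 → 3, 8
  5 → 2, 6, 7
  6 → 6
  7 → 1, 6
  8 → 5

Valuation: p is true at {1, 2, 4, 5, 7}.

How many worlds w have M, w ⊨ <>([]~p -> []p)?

1: successors {5}; []~p -> []p there: 5:T. ✓
2: successors {1, 7}; []~p -> []p there: 1:T, 7:T. ✓
3: successors {1}; []~p -> []p there: 1:T. ✓
4: successors {3, 8}; []~p -> []p there: 3:T, 8:T. ✓
5: successors {2, 6, 7}; []~p -> []p there: 2:T, 6:F, 7:T. ✓
6: successors {6}; []~p -> []p there: 6:F. ✗
7: successors {1, 6}; []~p -> []p there: 1:T, 6:F. ✓
8: successors {5}; []~p -> []p there: 5:T. ✓
Satisfying worlds: {1, 2, 3, 4, 5, 7, 8}.

7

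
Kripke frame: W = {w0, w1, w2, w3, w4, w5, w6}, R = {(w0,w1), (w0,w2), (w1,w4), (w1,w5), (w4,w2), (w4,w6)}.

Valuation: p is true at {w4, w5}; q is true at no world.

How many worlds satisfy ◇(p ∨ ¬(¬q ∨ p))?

1

w0: successors {w1, w2}; p ∨ ¬(¬q ∨ p) there: w1:F, w2:F. ✗
w1: successors {w4, w5}; p ∨ ¬(¬q ∨ p) there: w4:T, w5:T. ✓
w2: no successors, so ◇(p ∨ ¬(¬q ∨ p)) fails. ✗
w3: no successors, so ◇(p ∨ ¬(¬q ∨ p)) fails. ✗
w4: successors {w2, w6}; p ∨ ¬(¬q ∨ p) there: w2:F, w6:F. ✗
w5: no successors, so ◇(p ∨ ¬(¬q ∨ p)) fails. ✗
w6: no successors, so ◇(p ∨ ¬(¬q ∨ p)) fails. ✗
Satisfying worlds: {w1}.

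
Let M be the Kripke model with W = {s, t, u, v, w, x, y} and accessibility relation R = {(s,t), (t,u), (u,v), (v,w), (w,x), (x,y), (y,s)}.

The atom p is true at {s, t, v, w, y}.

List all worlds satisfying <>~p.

s: successors {t}; ~p there: t:F. ✗
t: successors {u}; ~p there: u:T. ✓
u: successors {v}; ~p there: v:F. ✗
v: successors {w}; ~p there: w:F. ✗
w: successors {x}; ~p there: x:T. ✓
x: successors {y}; ~p there: y:F. ✗
y: successors {s}; ~p there: s:F. ✗

{t, w}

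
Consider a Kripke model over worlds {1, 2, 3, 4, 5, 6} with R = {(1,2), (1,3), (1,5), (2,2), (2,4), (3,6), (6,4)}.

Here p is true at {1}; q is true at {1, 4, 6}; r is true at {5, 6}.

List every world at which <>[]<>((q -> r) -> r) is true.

1: successors {2, 3, 5}; []<>((q -> r) -> r) there: 2:F, 3:T, 5:T. ✓
2: successors {2, 4}; []<>((q -> r) -> r) there: 2:F, 4:T. ✓
3: successors {6}; []<>((q -> r) -> r) there: 6:F. ✗
4: no successors, so <>[]<>((q -> r) -> r) fails. ✗
5: no successors, so <>[]<>((q -> r) -> r) fails. ✗
6: successors {4}; []<>((q -> r) -> r) there: 4:T. ✓

{1, 2, 6}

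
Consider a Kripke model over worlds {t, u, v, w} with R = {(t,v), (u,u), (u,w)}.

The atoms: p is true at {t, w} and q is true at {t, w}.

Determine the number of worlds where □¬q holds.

t: successors {v}; ¬q there: v:T. ✓
u: successors {u, w}; ¬q there: u:T, w:F. ✗
v: no successors, so □¬q holds vacuously. ✓
w: no successors, so □¬q holds vacuously. ✓
Satisfying worlds: {t, v, w}.

3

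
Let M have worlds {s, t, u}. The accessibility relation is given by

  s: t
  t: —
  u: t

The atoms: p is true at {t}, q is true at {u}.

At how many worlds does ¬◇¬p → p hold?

s: ¬◇¬p is T, p is F. ✗
t: ¬◇¬p is T, p is T. ✓
u: ¬◇¬p is T, p is F. ✗
Satisfying worlds: {t}.

1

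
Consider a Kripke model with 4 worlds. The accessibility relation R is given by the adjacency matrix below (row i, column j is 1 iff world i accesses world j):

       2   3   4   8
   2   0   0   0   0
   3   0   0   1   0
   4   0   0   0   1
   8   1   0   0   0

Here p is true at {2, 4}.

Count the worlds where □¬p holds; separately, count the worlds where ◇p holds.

2 and 2

For □¬p:
2: no successors, so □¬p holds vacuously. ✓
3: successors {4}; ¬p there: 4:F. ✗
4: successors {8}; ¬p there: 8:T. ✓
8: successors {2}; ¬p there: 2:F. ✗
— 2 worlds.
For ◇p:
2: no successors, so ◇p fails. ✗
3: successors {4}; p there: 4:T. ✓
4: successors {8}; p there: 8:F. ✗
8: successors {2}; p there: 2:T. ✓
— 2 worlds.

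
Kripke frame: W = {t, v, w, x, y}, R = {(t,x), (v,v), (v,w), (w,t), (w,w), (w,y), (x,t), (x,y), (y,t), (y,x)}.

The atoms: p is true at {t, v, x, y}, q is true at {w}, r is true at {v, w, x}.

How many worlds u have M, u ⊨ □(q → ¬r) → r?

t: □(q → ¬r) is T, r is F. ✗
v: □(q → ¬r) is F, r is T. ✓
w: □(q → ¬r) is F, r is T. ✓
x: □(q → ¬r) is T, r is T. ✓
y: □(q → ¬r) is T, r is F. ✗
Satisfying worlds: {v, w, x}.

3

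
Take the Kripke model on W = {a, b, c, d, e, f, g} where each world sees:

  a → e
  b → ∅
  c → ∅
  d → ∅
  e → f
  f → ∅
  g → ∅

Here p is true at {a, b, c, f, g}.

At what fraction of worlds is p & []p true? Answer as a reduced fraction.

4/7

a: p is T, []p is F. ✗
b: p is T, []p is T. ✓
c: p is T, []p is T. ✓
d: p is F, []p is T. ✗
e: p is F, []p is T. ✗
f: p is T, []p is T. ✓
g: p is T, []p is T. ✓
That's 4 of 7 worlds, so 4/7.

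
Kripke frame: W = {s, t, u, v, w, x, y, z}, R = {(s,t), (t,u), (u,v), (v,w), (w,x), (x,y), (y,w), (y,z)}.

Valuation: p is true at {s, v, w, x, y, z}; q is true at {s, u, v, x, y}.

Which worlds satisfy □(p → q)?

s: successors {t}; p → q there: t:T. ✓
t: successors {u}; p → q there: u:T. ✓
u: successors {v}; p → q there: v:T. ✓
v: successors {w}; p → q there: w:F. ✗
w: successors {x}; p → q there: x:T. ✓
x: successors {y}; p → q there: y:T. ✓
y: successors {w, z}; p → q there: w:F, z:F. ✗
z: no successors, so □(p → q) holds vacuously. ✓

{s, t, u, w, x, z}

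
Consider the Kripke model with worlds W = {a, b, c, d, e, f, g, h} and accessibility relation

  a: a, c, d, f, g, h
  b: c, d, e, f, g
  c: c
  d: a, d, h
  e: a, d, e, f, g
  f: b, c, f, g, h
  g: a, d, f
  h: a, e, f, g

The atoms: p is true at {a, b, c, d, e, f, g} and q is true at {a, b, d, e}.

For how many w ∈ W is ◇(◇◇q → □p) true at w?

7

a: successors {a, c, d, f, g, h}; ◇◇q → □p there: a:F, c:T, d:F, f:F, g:T, h:T. ✓
b: successors {c, d, e, f, g}; ◇◇q → □p there: c:T, d:F, e:T, f:F, g:T. ✓
c: successors {c}; ◇◇q → □p there: c:T. ✓
d: successors {a, d, h}; ◇◇q → □p there: a:F, d:F, h:T. ✓
e: successors {a, d, e, f, g}; ◇◇q → □p there: a:F, d:F, e:T, f:F, g:T. ✓
f: successors {b, c, f, g, h}; ◇◇q → □p there: b:T, c:T, f:F, g:T, h:T. ✓
g: successors {a, d, f}; ◇◇q → □p there: a:F, d:F, f:F. ✗
h: successors {a, e, f, g}; ◇◇q → □p there: a:F, e:T, f:F, g:T. ✓
Satisfying worlds: {a, b, c, d, e, f, h}.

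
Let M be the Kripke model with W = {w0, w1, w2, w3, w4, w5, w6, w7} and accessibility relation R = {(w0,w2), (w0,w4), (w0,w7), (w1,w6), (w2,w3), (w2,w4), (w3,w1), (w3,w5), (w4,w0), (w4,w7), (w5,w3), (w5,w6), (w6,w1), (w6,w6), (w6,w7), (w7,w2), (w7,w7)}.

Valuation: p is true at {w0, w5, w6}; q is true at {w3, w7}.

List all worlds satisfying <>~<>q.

{w2, w3, w5, w6}

w0: successors {w2, w4, w7}; ~<>q there: w2:F, w4:F, w7:F. ✗
w1: successors {w6}; ~<>q there: w6:F. ✗
w2: successors {w3, w4}; ~<>q there: w3:T, w4:F. ✓
w3: successors {w1, w5}; ~<>q there: w1:T, w5:F. ✓
w4: successors {w0, w7}; ~<>q there: w0:F, w7:F. ✗
w5: successors {w3, w6}; ~<>q there: w3:T, w6:F. ✓
w6: successors {w1, w6, w7}; ~<>q there: w1:T, w6:F, w7:F. ✓
w7: successors {w2, w7}; ~<>q there: w2:F, w7:F. ✗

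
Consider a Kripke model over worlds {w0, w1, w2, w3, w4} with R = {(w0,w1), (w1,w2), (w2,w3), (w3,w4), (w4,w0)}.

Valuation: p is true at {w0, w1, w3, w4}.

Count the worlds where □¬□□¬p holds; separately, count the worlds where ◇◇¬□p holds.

4 and 1

For □¬□□¬p:
w0: successors {w1}; ¬□□¬p there: w1:T. ✓
w1: successors {w2}; ¬□□¬p there: w2:T. ✓
w2: successors {w3}; ¬□□¬p there: w3:T. ✓
w3: successors {w4}; ¬□□¬p there: w4:T. ✓
w4: successors {w0}; ¬□□¬p there: w0:F. ✗
— 4 worlds.
For ◇◇¬□p:
w0: successors {w1}; ◇¬□p there: w1:F. ✗
w1: successors {w2}; ◇¬□p there: w2:F. ✗
w2: successors {w3}; ◇¬□p there: w3:F. ✗
w3: successors {w4}; ◇¬□p there: w4:F. ✗
w4: successors {w0}; ◇¬□p there: w0:T. ✓
— 1 world.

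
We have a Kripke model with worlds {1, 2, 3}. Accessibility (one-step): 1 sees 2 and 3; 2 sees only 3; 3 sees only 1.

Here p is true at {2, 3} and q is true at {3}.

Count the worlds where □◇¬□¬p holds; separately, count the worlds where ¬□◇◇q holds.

For □◇¬□¬p:
1: successors {2, 3}; ◇¬□¬p there: 2:F, 3:T. ✗
2: successors {3}; ◇¬□¬p there: 3:T. ✓
3: successors {1}; ◇¬□¬p there: 1:T. ✓
— 2 worlds.
For ¬□◇◇q:
1: □◇◇q is F. ✓
2: □◇◇q is T. ✗
3: □◇◇q is T. ✗
— 1 world.

2 and 1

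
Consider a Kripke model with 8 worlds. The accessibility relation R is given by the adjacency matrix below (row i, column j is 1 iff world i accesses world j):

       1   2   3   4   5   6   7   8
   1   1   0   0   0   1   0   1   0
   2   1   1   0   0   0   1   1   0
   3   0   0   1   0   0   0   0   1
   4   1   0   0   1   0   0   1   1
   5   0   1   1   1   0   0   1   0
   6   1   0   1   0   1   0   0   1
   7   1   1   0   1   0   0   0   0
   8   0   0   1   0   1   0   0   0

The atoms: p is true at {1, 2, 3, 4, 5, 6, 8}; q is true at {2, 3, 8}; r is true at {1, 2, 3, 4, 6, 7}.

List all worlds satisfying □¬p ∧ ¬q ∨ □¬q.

{1}

1: □¬p ∧ ¬q is F, □¬q is T. ✓
2: □¬p ∧ ¬q is F, □¬q is F. ✗
3: □¬p ∧ ¬q is F, □¬q is F. ✗
4: □¬p ∧ ¬q is F, □¬q is F. ✗
5: □¬p ∧ ¬q is F, □¬q is F. ✗
6: □¬p ∧ ¬q is F, □¬q is F. ✗
7: □¬p ∧ ¬q is F, □¬q is F. ✗
8: □¬p ∧ ¬q is F, □¬q is F. ✗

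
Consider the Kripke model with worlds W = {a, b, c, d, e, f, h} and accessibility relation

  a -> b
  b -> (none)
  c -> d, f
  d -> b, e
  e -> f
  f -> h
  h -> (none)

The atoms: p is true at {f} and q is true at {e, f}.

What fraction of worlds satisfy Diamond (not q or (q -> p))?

5/7

a: successors {b}; not q or (q -> p) there: b:T. ✓
b: no successors, so Diamond (not q or (q -> p)) fails. ✗
c: successors {d, f}; not q or (q -> p) there: d:T, f:T. ✓
d: successors {b, e}; not q or (q -> p) there: b:T, e:F. ✓
e: successors {f}; not q or (q -> p) there: f:T. ✓
f: successors {h}; not q or (q -> p) there: h:T. ✓
h: no successors, so Diamond (not q or (q -> p)) fails. ✗
That's 5 of 7 worlds, so 5/7.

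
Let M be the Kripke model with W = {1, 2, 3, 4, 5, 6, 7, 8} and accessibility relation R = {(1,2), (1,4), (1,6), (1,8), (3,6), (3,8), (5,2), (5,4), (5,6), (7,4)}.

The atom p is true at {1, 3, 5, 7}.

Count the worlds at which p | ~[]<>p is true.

4

1: p is T, ~[]<>p is T. ✓
2: p is F, ~[]<>p is F. ✗
3: p is T, ~[]<>p is T. ✓
4: p is F, ~[]<>p is F. ✗
5: p is T, ~[]<>p is T. ✓
6: p is F, ~[]<>p is F. ✗
7: p is T, ~[]<>p is T. ✓
8: p is F, ~[]<>p is F. ✗
Satisfying worlds: {1, 3, 5, 7}.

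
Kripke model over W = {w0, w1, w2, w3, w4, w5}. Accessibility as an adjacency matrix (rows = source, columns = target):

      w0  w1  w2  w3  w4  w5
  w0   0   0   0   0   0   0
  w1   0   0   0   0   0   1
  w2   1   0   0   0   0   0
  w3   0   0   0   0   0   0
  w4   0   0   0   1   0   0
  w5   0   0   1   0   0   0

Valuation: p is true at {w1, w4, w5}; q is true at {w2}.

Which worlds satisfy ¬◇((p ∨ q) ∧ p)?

{w0, w2, w3, w4, w5}

w0: ◇((p ∨ q) ∧ p) is F. ✓
w1: ◇((p ∨ q) ∧ p) is T. ✗
w2: ◇((p ∨ q) ∧ p) is F. ✓
w3: ◇((p ∨ q) ∧ p) is F. ✓
w4: ◇((p ∨ q) ∧ p) is F. ✓
w5: ◇((p ∨ q) ∧ p) is F. ✓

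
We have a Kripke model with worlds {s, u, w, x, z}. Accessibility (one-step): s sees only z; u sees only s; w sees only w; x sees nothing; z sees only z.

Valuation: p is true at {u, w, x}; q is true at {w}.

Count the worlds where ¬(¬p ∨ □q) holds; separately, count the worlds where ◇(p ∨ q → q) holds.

For ¬(¬p ∨ □q):
s: ¬p ∨ □q is T. ✗
u: ¬p ∨ □q is F. ✓
w: ¬p ∨ □q is T. ✗
x: ¬p ∨ □q is T. ✗
z: ¬p ∨ □q is T. ✗
— 1 world.
For ◇(p ∨ q → q):
s: successors {z}; p ∨ q → q there: z:T. ✓
u: successors {s}; p ∨ q → q there: s:T. ✓
w: successors {w}; p ∨ q → q there: w:T. ✓
x: no successors, so ◇(p ∨ q → q) fails. ✗
z: successors {z}; p ∨ q → q there: z:T. ✓
— 4 worlds.

1 and 4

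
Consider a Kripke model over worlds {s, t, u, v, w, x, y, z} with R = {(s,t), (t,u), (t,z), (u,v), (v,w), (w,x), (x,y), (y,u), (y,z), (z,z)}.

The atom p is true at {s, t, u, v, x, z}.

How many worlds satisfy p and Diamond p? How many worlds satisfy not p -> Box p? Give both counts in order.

For p and Diamond p:
s: p is T, Diamond p is T. ✓
t: p is T, Diamond p is T. ✓
u: p is T, Diamond p is T. ✓
v: p is T, Diamond p is F. ✗
w: p is F, Diamond p is T. ✗
x: p is T, Diamond p is F. ✗
y: p is F, Diamond p is T. ✗
z: p is T, Diamond p is T. ✓
— 4 worlds.
For not p -> Box p:
s: not p is F, Box p is T. ✓
t: not p is F, Box p is T. ✓
u: not p is F, Box p is T. ✓
v: not p is F, Box p is F. ✓
w: not p is T, Box p is T. ✓
x: not p is F, Box p is F. ✓
y: not p is T, Box p is T. ✓
z: not p is F, Box p is T. ✓
— 8 worlds.

4 and 8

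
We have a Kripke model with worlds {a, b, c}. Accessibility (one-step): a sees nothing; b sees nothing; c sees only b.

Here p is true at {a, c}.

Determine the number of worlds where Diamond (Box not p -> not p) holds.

a: no successors, so Diamond (Box not p -> not p) fails. ✗
b: no successors, so Diamond (Box not p -> not p) fails. ✗
c: successors {b}; Box not p -> not p there: b:T. ✓
Satisfying worlds: {c}.

1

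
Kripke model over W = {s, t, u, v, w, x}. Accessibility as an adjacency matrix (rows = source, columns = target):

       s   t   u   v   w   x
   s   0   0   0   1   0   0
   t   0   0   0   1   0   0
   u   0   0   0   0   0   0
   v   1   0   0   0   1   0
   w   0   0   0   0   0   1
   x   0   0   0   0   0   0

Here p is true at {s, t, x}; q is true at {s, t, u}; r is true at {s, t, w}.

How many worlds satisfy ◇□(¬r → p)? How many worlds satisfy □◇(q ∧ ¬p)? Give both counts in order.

For ◇□(¬r → p):
s: successors {v}; □(¬r → p) there: v:T. ✓
t: successors {v}; □(¬r → p) there: v:T. ✓
u: no successors, so ◇□(¬r → p) fails. ✗
v: successors {s, w}; □(¬r → p) there: s:F, w:T. ✓
w: successors {x}; □(¬r → p) there: x:T. ✓
x: no successors, so ◇□(¬r → p) fails. ✗
— 4 worlds.
For □◇(q ∧ ¬p):
s: successors {v}; ◇(q ∧ ¬p) there: v:F. ✗
t: successors {v}; ◇(q ∧ ¬p) there: v:F. ✗
u: no successors, so □◇(q ∧ ¬p) holds vacuously. ✓
v: successors {s, w}; ◇(q ∧ ¬p) there: s:F, w:F. ✗
w: successors {x}; ◇(q ∧ ¬p) there: x:F. ✗
x: no successors, so □◇(q ∧ ¬p) holds vacuously. ✓
— 2 worlds.

4 and 2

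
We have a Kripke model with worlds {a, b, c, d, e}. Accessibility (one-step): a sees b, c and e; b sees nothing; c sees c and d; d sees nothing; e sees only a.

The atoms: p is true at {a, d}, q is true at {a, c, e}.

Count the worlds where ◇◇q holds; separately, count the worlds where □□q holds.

3 and 2

For ◇◇q:
a: successors {b, c, e}; ◇q there: b:F, c:T, e:T. ✓
b: no successors, so ◇◇q fails. ✗
c: successors {c, d}; ◇q there: c:T, d:F. ✓
d: no successors, so ◇◇q fails. ✗
e: successors {a}; ◇q there: a:T. ✓
— 3 worlds.
For □□q:
a: successors {b, c, e}; □q there: b:T, c:F, e:T. ✗
b: no successors, so □□q holds vacuously. ✓
c: successors {c, d}; □q there: c:F, d:T. ✗
d: no successors, so □□q holds vacuously. ✓
e: successors {a}; □q there: a:F. ✗
— 2 worlds.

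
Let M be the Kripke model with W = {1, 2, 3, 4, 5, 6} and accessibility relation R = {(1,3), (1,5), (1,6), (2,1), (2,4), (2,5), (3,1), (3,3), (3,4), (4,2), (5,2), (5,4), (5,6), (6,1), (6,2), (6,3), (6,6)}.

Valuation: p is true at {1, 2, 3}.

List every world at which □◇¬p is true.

1: successors {3, 5, 6}; ◇¬p there: 3:T, 5:T, 6:T. ✓
2: successors {1, 4, 5}; ◇¬p there: 1:T, 4:F, 5:T. ✗
3: successors {1, 3, 4}; ◇¬p there: 1:T, 3:T, 4:F. ✗
4: successors {2}; ◇¬p there: 2:T. ✓
5: successors {2, 4, 6}; ◇¬p there: 2:T, 4:F, 6:T. ✗
6: successors {1, 2, 3, 6}; ◇¬p there: 1:T, 2:T, 3:T, 6:T. ✓

{1, 4, 6}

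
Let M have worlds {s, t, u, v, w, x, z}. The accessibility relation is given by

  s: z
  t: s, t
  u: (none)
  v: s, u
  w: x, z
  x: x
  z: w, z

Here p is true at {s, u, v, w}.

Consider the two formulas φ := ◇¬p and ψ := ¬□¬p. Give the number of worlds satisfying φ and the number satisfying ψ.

For ◇¬p:
s: successors {z}; ¬p there: z:T. ✓
t: successors {s, t}; ¬p there: s:F, t:T. ✓
u: no successors, so ◇¬p fails. ✗
v: successors {s, u}; ¬p there: s:F, u:F. ✗
w: successors {x, z}; ¬p there: x:T, z:T. ✓
x: successors {x}; ¬p there: x:T. ✓
z: successors {w, z}; ¬p there: w:F, z:T. ✓
— 5 worlds.
For ¬□¬p:
s: □¬p is T. ✗
t: □¬p is F. ✓
u: □¬p is T. ✗
v: □¬p is F. ✓
w: □¬p is T. ✗
x: □¬p is T. ✗
z: □¬p is F. ✓
— 3 worlds.

5 and 3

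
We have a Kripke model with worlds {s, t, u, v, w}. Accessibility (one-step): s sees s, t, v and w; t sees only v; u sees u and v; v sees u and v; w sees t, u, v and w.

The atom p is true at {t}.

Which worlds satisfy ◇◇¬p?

{s, t, u, v, w}

s: successors {s, t, v, w}; ◇¬p there: s:T, t:T, v:T, w:T. ✓
t: successors {v}; ◇¬p there: v:T. ✓
u: successors {u, v}; ◇¬p there: u:T, v:T. ✓
v: successors {u, v}; ◇¬p there: u:T, v:T. ✓
w: successors {t, u, v, w}; ◇¬p there: t:T, u:T, v:T, w:T. ✓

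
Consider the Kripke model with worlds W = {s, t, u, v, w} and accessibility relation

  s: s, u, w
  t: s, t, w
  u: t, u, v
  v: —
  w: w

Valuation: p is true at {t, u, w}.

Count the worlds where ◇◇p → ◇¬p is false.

1

s: ◇◇p is T, ◇¬p is T. ✓
t: ◇◇p is T, ◇¬p is T. ✓
u: ◇◇p is T, ◇¬p is T. ✓
v: ◇◇p is F, ◇¬p is F. ✓
w: ◇◇p is T, ◇¬p is F. ✗
Satisfying worlds: {s, t, u, v}.
So ◇◇p → ◇¬p fails at the other 1 world.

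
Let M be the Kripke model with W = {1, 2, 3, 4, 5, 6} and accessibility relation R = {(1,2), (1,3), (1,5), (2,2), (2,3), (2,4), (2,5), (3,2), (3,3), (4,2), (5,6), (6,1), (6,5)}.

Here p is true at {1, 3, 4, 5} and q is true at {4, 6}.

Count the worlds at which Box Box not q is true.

1: successors {2, 3, 5}; Box not q there: 2:F, 3:T, 5:F. ✗
2: successors {2, 3, 4, 5}; Box not q there: 2:F, 3:T, 4:T, 5:F. ✗
3: successors {2, 3}; Box not q there: 2:F, 3:T. ✗
4: successors {2}; Box not q there: 2:F. ✗
5: successors {6}; Box not q there: 6:T. ✓
6: successors {1, 5}; Box not q there: 1:T, 5:F. ✗
Satisfying worlds: {5}.

1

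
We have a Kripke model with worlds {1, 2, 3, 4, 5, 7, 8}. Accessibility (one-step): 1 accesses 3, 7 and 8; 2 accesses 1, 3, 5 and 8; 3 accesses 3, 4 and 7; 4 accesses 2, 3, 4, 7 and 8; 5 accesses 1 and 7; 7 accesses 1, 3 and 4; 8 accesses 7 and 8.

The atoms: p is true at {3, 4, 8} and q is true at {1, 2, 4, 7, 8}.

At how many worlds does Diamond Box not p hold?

1: successors {3, 7, 8}; Box not p there: 3:F, 7:F, 8:F. ✗
2: successors {1, 3, 5, 8}; Box not p there: 1:F, 3:F, 5:T, 8:F. ✓
3: successors {3, 4, 7}; Box not p there: 3:F, 4:F, 7:F. ✗
4: successors {2, 3, 4, 7, 8}; Box not p there: 2:F, 3:F, 4:F, 7:F, 8:F. ✗
5: successors {1, 7}; Box not p there: 1:F, 7:F. ✗
7: successors {1, 3, 4}; Box not p there: 1:F, 3:F, 4:F. ✗
8: successors {7, 8}; Box not p there: 7:F, 8:F. ✗
Satisfying worlds: {2}.

1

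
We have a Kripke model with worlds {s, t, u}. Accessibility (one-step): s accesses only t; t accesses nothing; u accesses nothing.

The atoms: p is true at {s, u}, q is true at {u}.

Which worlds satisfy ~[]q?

s: []q is F. ✓
t: []q is T. ✗
u: []q is T. ✗

{s}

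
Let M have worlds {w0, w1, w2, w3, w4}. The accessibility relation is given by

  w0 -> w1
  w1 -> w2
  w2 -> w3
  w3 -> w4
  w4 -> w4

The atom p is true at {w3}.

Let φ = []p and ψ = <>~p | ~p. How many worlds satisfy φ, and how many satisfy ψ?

1 and 5

For []p:
w0: successors {w1}; p there: w1:F. ✗
w1: successors {w2}; p there: w2:F. ✗
w2: successors {w3}; p there: w3:T. ✓
w3: successors {w4}; p there: w4:F. ✗
w4: successors {w4}; p there: w4:F. ✗
— 1 world.
For <>~p | ~p:
w0: <>~p is T, ~p is T. ✓
w1: <>~p is T, ~p is T. ✓
w2: <>~p is F, ~p is T. ✓
w3: <>~p is T, ~p is F. ✓
w4: <>~p is T, ~p is T. ✓
— 5 worlds.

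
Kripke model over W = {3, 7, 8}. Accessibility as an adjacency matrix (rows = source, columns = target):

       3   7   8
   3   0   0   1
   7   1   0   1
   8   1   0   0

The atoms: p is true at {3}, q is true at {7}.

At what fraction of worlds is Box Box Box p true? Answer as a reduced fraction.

1/3

3: successors {8}; Box Box p there: 8:F. ✗
7: successors {3, 8}; Box Box p there: 3:T, 8:F. ✗
8: successors {3}; Box Box p there: 3:T. ✓
That's 1 of 3 worlds, so 1/3.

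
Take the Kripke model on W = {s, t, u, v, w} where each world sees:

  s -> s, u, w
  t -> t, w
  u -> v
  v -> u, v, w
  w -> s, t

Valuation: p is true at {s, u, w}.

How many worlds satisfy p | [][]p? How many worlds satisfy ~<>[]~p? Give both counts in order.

3 and 3

For p | [][]p:
s: p is T, [][]p is F. ✓
t: p is F, [][]p is F. ✗
u: p is T, [][]p is F. ✓
v: p is F, [][]p is F. ✗
w: p is T, [][]p is F. ✓
— 3 worlds.
For ~<>[]~p:
s: <>[]~p is T. ✗
t: <>[]~p is F. ✓
u: <>[]~p is F. ✓
v: <>[]~p is T. ✗
w: <>[]~p is F. ✓
— 3 worlds.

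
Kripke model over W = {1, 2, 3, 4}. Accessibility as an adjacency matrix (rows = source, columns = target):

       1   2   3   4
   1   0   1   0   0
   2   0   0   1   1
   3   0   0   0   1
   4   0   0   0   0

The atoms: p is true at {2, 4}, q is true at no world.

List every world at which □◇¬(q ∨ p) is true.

{1, 4}

1: successors {2}; ◇¬(q ∨ p) there: 2:T. ✓
2: successors {3, 4}; ◇¬(q ∨ p) there: 3:F, 4:F. ✗
3: successors {4}; ◇¬(q ∨ p) there: 4:F. ✗
4: no successors, so □◇¬(q ∨ p) holds vacuously. ✓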